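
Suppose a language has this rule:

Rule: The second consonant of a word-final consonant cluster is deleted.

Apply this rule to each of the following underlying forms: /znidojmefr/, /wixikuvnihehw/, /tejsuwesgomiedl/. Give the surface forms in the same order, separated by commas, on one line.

znidojmef, wixikuvniheh, tejsuwesgomied

/znidojmefr/: /r/ is the second consonant of a word-final cluster /fr/, so it deletes. → [znidojmef].
/wixikuvnihehw/: /w/ is the second consonant of a word-final cluster /hw/, so it deletes. → [wixikuvniheh].
/tejsuwesgomiedl/: /l/ is the second consonant of a word-final cluster /dl/, so it deletes. → [tejsuwesgomied].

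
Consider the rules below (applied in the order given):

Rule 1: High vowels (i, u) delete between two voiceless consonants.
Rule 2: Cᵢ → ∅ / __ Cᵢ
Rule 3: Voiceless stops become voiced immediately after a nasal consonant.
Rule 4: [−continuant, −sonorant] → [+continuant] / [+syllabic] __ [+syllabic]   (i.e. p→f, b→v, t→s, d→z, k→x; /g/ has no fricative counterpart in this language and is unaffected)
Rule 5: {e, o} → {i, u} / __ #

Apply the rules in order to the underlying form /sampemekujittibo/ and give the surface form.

Rule 1 (high vowel syncope): no segment meets the environment; /sampemekujittibo/ is unchanged.
Rule 2 (degemination): /tt/ is a geminate; the first /t/ deletes. /sampemekujittibo/ → sampemekujitibo.
Rule 3 (post-nasal voicing): /p/ is a voiceless stop immediately after the nasal /m/, so it voices to [b]. /sampemekujitibo/ → sambemekujitibo.
Rule 4 (intervocalic spirantization): /k/ is a stop between vowels /e/ and /u/, so it spirantizes to the fricative [x]. /t/ is a stop between vowels /i/ and /i/, so it spirantizes to the fricative [s]. /b/ is a stop between vowels /i/ and /o/, so it spirantizes to the fricative [v]. /sambemekujitibo/ → sambemexujisivo.
Rule 5 (final vowel raising): /o/ is a mid vowel in word-final position, so it raises to [u]. /sambemexujisivo/ → sambemexujisivu.

sambemexujisivu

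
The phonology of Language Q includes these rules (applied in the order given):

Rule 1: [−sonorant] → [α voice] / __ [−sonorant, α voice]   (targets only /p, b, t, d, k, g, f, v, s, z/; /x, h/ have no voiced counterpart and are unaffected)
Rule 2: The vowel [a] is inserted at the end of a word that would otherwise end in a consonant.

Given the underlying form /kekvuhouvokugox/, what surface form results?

Rule 1 (regressive voicing assimilation): /k/ precedes the voiced obstruent /v/, so it voices to [g] by assimilation. /kekvuhouvokugox/ → kegvuhouvokugox.
Rule 2 (final a-epenthesis): the form ends in the consonant /x/, so [a] is inserted word-finally. /kegvuhouvokugox/ → kegvuhouvokugoxa.

kegvuhouvokugoxa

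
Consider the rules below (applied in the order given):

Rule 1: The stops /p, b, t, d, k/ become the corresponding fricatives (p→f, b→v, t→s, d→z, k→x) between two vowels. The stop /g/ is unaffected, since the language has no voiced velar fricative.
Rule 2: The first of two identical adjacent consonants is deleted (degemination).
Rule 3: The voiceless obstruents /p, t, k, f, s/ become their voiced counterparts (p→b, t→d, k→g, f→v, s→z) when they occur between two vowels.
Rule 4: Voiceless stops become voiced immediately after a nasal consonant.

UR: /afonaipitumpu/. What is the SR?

avonaivizumbu

Rule 1 (intervocalic spirantization): /p/ is a stop between vowels /i/ and /i/, so it spirantizes to the fricative [f]. /t/ is a stop between vowels /i/ and /u/, so it spirantizes to the fricative [s]. /afonaipitumpu/ → afonaifisumpu.
Rule 2 (degemination): no segment meets the environment; /afonaifisumpu/ is unchanged.
Rule 3 (intervocalic voicing): /f/ is a voiceless obstruent between vowels /a/ and /o/, so it voices to [v]. /f/ is a voiceless obstruent between vowels /i/ and /i/, so it voices to [v]. /s/ is a voiceless obstruent between vowels /i/ and /u/, so it voices to [z]. /afonaifisumpu/ → avonaivizumpu.
Rule 4 (post-nasal voicing): /p/ is a voiceless stop immediately after the nasal /m/, so it voices to [b]. /avonaivizumpu/ → avonaivizumbu.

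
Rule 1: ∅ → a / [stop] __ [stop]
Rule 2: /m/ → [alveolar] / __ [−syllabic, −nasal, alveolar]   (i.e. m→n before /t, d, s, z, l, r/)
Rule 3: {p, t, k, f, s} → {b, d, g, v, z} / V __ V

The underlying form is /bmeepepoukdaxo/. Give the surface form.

Rule 1 (stop-cluster a-epenthesis): /k/ and /d/ form a stop–stop cluster, so [a] is inserted between them. /bmeepepoukdaxo/ → bmeepepoukadaxo.
Rule 2 (nasal place assimilation): no segment meets the environment; /bmeepepoukadaxo/ is unchanged.
Rule 3 (intervocalic voicing): /p/ is a voiceless obstruent between vowels /e/ and /e/, so it voices to [b]. /p/ is a voiceless obstruent between vowels /e/ and /o/, so it voices to [b]. /k/ is a voiceless obstruent between vowels /u/ and /a/, so it voices to [g]. /bmeepepoukadaxo/ → bmeebebougadaxo.

bmeebebougadaxo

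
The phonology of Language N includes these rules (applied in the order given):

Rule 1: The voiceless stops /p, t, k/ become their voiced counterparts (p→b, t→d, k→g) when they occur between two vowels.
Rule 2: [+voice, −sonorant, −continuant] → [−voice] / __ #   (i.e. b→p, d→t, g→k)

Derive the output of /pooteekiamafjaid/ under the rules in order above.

poodeegiamafjait

Rule 1 (intervocalic voicing): /t/ is a voiceless stop between vowels /o/ and /e/, so it voices to [d]. /k/ is a voiceless stop between vowels /e/ and /i/, so it voices to [g]. /pooteekiamafjaid/ → poodeegiamafjaid.
Rule 2 (final devoicing): /d/ is a voiced stop in word-final position, so it devoices to [t]. /poodeegiamafjaid/ → poodeegiamafjait.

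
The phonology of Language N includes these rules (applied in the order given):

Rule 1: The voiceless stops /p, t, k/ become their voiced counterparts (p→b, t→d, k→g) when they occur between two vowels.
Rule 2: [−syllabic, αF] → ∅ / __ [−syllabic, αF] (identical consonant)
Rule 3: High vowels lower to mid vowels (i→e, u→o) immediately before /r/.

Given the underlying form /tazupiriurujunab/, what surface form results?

tazuberiorujunab

Rule 1 (intervocalic voicing): /p/ is a voiceless stop between vowels /u/ and /i/, so it voices to [b]. /tazupiriurujunab/ → tazubiriurujunab.
Rule 2 (degemination): no segment meets the environment; /tazubiriurujunab/ is unchanged.
Rule 3 (pre-rhotic lowering): /i/ is a high vowel immediately before /r/, so it lowers to [e]. /u/ is a high vowel immediately before /r/, so it lowers to [o]. /tazubiriurujunab/ → tazuberiorujunab.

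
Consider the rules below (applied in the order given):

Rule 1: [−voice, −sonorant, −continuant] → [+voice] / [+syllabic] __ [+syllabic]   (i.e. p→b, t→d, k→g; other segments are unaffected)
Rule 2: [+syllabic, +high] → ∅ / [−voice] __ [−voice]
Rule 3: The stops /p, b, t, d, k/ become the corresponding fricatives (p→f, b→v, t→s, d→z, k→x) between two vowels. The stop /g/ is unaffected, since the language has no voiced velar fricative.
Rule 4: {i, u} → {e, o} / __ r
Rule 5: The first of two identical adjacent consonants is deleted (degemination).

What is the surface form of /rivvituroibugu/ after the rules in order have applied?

rivizoroivugu

Rule 1 (intervocalic voicing): /t/ is a voiceless stop between vowels /i/ and /u/, so it voices to [d]. /rivvituroibugu/ → rivviduroibugu.
Rule 2 (high vowel syncope): no segment meets the environment; /rivviduroibugu/ is unchanged.
Rule 3 (intervocalic spirantization): /d/ is a stop between vowels /i/ and /u/, so it spirantizes to the fricative [z]. /b/ is a stop between vowels /i/ and /u/, so it spirantizes to the fricative [v]. /rivviduroibugu/ → rivvizuroivugu.
Rule 4 (pre-rhotic lowering): /u/ is a high vowel immediately before /r/, so it lowers to [o]. /rivvizuroivugu/ → rivvizoroivugu.
Rule 5 (degemination): /vv/ is a geminate; the first /v/ deletes. /rivvizoroivugu/ → rivizoroivugu.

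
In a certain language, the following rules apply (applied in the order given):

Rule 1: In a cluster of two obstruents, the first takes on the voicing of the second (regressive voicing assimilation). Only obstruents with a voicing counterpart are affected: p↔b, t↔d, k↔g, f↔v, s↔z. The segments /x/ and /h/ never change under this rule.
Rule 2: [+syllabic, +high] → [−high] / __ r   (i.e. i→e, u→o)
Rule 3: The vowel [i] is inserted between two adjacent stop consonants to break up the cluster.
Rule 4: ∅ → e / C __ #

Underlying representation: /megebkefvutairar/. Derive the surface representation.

megepikevvutaerare

Rule 1 (regressive voicing assimilation): /b/ precedes the voiceless obstruent /k/, so it devoices to [p] by assimilation. /f/ precedes the voiced obstruent /v/, so it voices to [v] by assimilation. /megebkefvutairar/ → megepkevvutairar.
Rule 2 (pre-rhotic lowering): /i/ is a high vowel immediately before /r/, so it lowers to [e]. /megepkevvutairar/ → megepkevvutaerar.
Rule 3 (stop-cluster i-epenthesis): /p/ and /k/ form a stop–stop cluster, so [i] is inserted between them. /megepkevvutaerar/ → megepikevvutaerar.
Rule 4 (final e-epenthesis): the form ends in the consonant /r/, so [e] is inserted word-finally. /megepikevvutaerar/ → megepikevvutaerare.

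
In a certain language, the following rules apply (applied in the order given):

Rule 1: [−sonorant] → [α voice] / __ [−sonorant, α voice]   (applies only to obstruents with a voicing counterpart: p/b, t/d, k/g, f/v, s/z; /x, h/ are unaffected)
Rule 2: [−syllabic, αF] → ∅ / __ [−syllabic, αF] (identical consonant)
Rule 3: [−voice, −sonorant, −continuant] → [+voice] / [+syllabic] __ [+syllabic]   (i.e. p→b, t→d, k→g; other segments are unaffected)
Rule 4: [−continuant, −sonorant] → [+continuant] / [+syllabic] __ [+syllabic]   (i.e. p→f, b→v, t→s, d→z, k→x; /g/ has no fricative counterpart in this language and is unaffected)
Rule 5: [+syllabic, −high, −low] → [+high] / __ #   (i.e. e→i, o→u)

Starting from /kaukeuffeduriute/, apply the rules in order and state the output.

Rule 1 (regressive voicing assimilation): no segment meets the environment; /kaukeuffeduriute/ is unchanged.
Rule 2 (degemination): /ff/ is a geminate; the first /f/ deletes. /kaukeuffeduriute/ → kaukeufeduriute.
Rule 3 (intervocalic voicing): /k/ is a voiceless stop between vowels /u/ and /e/, so it voices to [g]. /t/ is a voiceless stop between vowels /u/ and /e/, so it voices to [d]. /kaukeufeduriute/ → kaugeufeduriude.
Rule 4 (intervocalic spirantization): /d/ is a stop between vowels /e/ and /u/, so it spirantizes to the fricative [z]. /d/ is a stop between vowels /u/ and /e/, so it spirantizes to the fricative [z]. /kaugeufeduriude/ → kaugeufezuriuze.
Rule 5 (final vowel raising): /e/ is a mid vowel in word-final position, so it raises to [i]. /kaugeufezuriuze/ → kaugeufezuriuzi.

kaugeufezuriuzi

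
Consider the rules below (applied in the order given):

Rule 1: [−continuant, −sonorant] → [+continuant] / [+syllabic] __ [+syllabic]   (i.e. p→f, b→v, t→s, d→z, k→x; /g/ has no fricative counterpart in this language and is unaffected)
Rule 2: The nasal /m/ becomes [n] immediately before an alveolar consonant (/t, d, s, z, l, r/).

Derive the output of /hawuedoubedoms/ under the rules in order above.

Rule 1 (intervocalic spirantization): /d/ is a stop between vowels /e/ and /o/, so it spirantizes to the fricative [z]. /b/ is a stop between vowels /u/ and /e/, so it spirantizes to the fricative [v]. /d/ is a stop between vowels /e/ and /o/, so it spirantizes to the fricative [z]. /hawuedoubedoms/ → hawuezouvezoms.
Rule 2 (nasal place assimilation): /m/ precedes the alveolar consonant /s/, so it assimilates in place to [n]. /hawuezouvezoms/ → hawuezouvezons.

hawuezouvezons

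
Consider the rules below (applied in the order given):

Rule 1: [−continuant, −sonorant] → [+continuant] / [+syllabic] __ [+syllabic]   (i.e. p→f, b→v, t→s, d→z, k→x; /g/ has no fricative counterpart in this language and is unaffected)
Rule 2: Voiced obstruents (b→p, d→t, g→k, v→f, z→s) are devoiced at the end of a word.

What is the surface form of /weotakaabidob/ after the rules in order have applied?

weosaxaavizop

Rule 1 (intervocalic spirantization): /t/ is a stop between vowels /o/ and /a/, so it spirantizes to the fricative [s]. /k/ is a stop between vowels /a/ and /a/, so it spirantizes to the fricative [x]. /b/ is a stop between vowels /a/ and /i/, so it spirantizes to the fricative [v]. /d/ is a stop between vowels /i/ and /o/, so it spirantizes to the fricative [z]. /weotakaabidob/ → weosaxaavizob.
Rule 2 (final devoicing): /b/ is a voiced obstruent in word-final position, so it devoices to [p]. /weosaxaavizob/ → weosaxaavizop.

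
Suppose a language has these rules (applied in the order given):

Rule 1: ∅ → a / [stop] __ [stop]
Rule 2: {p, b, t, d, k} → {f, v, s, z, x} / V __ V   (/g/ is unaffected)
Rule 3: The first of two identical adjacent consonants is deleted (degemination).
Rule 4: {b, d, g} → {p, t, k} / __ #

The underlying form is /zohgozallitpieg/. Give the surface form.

Rule 1 (stop-cluster a-epenthesis): /t/ and /p/ form a stop–stop cluster, so [a] is inserted between them. /zohgozallitpieg/ → zohgozallitapieg.
Rule 2 (intervocalic spirantization): /t/ is a stop between vowels /i/ and /a/, so it spirantizes to the fricative [s]. /p/ is a stop between vowels /a/ and /i/, so it spirantizes to the fricative [f]. /zohgozallitapieg/ → zohgozallisafieg.
Rule 3 (degemination): /ll/ is a geminate; the first /l/ deletes. /zohgozallisafieg/ → zohgozalisafieg.
Rule 4 (final devoicing): /g/ is a voiced stop in word-final position, so it devoices to [k]. /zohgozalisafieg/ → zohgozalisafiek.

zohgozalisafiek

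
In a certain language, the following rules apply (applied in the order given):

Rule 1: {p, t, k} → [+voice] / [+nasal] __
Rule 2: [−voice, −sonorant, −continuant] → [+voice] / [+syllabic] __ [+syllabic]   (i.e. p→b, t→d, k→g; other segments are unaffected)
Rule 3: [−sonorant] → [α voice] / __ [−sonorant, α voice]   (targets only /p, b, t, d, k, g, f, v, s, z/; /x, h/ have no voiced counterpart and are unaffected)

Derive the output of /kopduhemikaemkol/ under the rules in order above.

Rule 1 (post-nasal voicing): /k/ is a voiceless stop immediately after the nasal /m/, so it voices to [g]. /kopduhemikaemkol/ → kopduhemikaemgol.
Rule 2 (intervocalic voicing): /k/ is a voiceless stop between vowels /i/ and /a/, so it voices to [g]. /kopduhemikaemgol/ → kopduhemigaemgol.
Rule 3 (regressive voicing assimilation): /p/ precedes the voiced obstruent /d/, so it voices to [b] by assimilation. /kopduhemigaemgol/ → kobduhemigaemgol.

kobduhemigaemgol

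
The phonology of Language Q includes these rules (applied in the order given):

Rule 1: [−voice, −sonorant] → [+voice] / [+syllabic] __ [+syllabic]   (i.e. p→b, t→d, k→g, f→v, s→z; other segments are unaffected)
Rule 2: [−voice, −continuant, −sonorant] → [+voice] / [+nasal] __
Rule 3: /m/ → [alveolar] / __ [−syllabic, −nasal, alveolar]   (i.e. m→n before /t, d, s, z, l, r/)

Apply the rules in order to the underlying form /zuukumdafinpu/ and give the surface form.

Rule 1 (intervocalic voicing): /k/ is a voiceless obstruent between vowels /u/ and /u/, so it voices to [g]. /f/ is a voiceless obstruent between vowels /a/ and /i/, so it voices to [v]. /zuukumdafinpu/ → zuugumdavinpu.
Rule 2 (post-nasal voicing): /p/ is a voiceless stop immediately after the nasal /n/, so it voices to [b]. /zuugumdavinpu/ → zuugumdavinbu.
Rule 3 (nasal place assimilation): /m/ precedes the alveolar consonant /d/, so it assimilates in place to [n]. /zuugumdavinbu/ → zuugundavinbu.

zuugundavinbu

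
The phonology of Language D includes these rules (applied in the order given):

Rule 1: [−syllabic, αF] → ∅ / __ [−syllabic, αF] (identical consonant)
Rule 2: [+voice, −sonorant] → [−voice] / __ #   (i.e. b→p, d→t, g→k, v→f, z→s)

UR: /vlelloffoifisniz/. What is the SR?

Rule 1 (degemination): /ll/ is a geminate; the first /l/ deletes. /ff/ is a geminate; the first /f/ deletes. /vlelloffoifisniz/ → vlelofoifisniz.
Rule 2 (final devoicing): /z/ is a voiced obstruent in word-final position, so it devoices to [s]. /vlelofoifisniz/ → vlelofoifisnis.

vlelofoifisnis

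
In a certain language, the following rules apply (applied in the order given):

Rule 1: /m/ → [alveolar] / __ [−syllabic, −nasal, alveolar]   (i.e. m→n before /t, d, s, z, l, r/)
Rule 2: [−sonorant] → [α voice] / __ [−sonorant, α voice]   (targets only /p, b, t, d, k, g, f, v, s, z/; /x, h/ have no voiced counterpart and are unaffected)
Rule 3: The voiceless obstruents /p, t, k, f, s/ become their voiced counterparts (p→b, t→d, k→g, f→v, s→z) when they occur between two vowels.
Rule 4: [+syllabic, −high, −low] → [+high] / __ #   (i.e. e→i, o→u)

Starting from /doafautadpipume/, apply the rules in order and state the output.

doavaudatpibumi

Rule 1 (nasal place assimilation): no segment meets the environment; /doafautadpipume/ is unchanged.
Rule 2 (regressive voicing assimilation): /d/ precedes the voiceless obstruent /p/, so it devoices to [t] by assimilation. /doafautadpipume/ → doafautatpipume.
Rule 3 (intervocalic voicing): /f/ is a voiceless obstruent between vowels /a/ and /a/, so it voices to [v]. /t/ is a voiceless obstruent between vowels /u/ and /a/, so it voices to [d]. /p/ is a voiceless obstruent between vowels /i/ and /u/, so it voices to [b]. /doafautatpipume/ → doavaudatpibume.
Rule 4 (final vowel raising): /e/ is a mid vowel in word-final position, so it raises to [i]. /doavaudatpibume/ → doavaudatpibumi.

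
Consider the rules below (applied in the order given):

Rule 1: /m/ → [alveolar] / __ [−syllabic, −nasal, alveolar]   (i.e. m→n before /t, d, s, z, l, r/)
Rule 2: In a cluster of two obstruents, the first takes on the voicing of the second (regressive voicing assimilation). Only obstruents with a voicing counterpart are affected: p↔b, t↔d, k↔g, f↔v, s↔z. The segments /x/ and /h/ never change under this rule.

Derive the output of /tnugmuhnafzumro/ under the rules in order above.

Rule 1 (nasal place assimilation): /m/ precedes the alveolar consonant /r/, so it assimilates in place to [n]. /tnugmuhnafzumro/ → tnugmuhnafzunro.
Rule 2 (regressive voicing assimilation): /f/ precedes the voiced obstruent /z/, so it voices to [v] by assimilation. /tnugmuhnafzunro/ → tnugmuhnavzunro.

tnugmuhnavzunro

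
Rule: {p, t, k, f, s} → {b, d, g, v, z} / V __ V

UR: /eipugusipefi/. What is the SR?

/p/ is a voiceless obstruent between vowels /i/ and /u/, so it voices to [b].
/s/ is a voiceless obstruent between vowels /u/ and /i/, so it voices to [z].
/p/ is a voiceless obstruent between vowels /i/ and /e/, so it voices to [b].
/f/ is a voiceless obstruent between vowels /e/ and /i/, so it voices to [v].
Surface form: [eibuguzibevi].

eibuguzibevi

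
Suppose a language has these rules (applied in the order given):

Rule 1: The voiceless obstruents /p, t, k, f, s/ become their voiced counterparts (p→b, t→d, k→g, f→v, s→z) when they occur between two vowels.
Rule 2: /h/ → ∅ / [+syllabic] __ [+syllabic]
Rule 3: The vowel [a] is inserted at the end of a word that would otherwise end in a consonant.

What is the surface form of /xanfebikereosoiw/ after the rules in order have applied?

xanfebigereozoiwa

Rule 1 (intervocalic voicing): /k/ is a voiceless obstruent between vowels /i/ and /e/, so it voices to [g]. /s/ is a voiceless obstruent between vowels /o/ and /o/, so it voices to [z]. /xanfebikereosoiw/ → xanfebigereozoiw.
Rule 2 (intervocalic h-deletion): no segment meets the environment; /xanfebigereozoiw/ is unchanged.
Rule 3 (final a-epenthesis): the form ends in the consonant /w/, so [a] is inserted word-finally. /xanfebigereozoiw/ → xanfebigereozoiwa.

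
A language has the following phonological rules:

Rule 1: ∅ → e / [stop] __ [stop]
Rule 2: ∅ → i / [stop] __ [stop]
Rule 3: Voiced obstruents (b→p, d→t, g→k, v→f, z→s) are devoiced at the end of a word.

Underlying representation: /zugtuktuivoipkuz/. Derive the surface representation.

Rule 1 (stop-cluster e-epenthesis): /g/ and /t/ form a stop–stop cluster, so [e] is inserted between them. /k/ and /t/ form a stop–stop cluster, so [e] is inserted between them. /p/ and /k/ form a stop–stop cluster, so [e] is inserted between them. /zugtuktuivoipkuz/ → zugetuketuivoipekuz.
Rule 2 (stop-cluster i-epenthesis): no segment meets the environment; /zugetuketuivoipekuz/ is unchanged.
Rule 3 (final devoicing): /z/ is a voiced obstruent in word-final position, so it devoices to [s]. /zugetuketuivoipekuz/ → zugetuketuivoipekus.

zugetuketuivoipekus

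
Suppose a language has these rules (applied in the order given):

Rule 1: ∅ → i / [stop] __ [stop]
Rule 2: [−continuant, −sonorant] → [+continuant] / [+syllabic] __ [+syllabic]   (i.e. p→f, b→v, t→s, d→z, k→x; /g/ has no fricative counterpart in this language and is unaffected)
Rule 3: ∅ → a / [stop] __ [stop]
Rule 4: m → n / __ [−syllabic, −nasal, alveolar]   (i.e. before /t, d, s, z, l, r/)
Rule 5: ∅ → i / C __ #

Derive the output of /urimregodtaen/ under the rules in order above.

urinregozisaeni

Rule 1 (stop-cluster i-epenthesis): /d/ and /t/ form a stop–stop cluster, so [i] is inserted between them. /urimregodtaen/ → urimregoditaen.
Rule 2 (intervocalic spirantization): /d/ is a stop between vowels /o/ and /i/, so it spirantizes to the fricative [z]. /t/ is a stop between vowels /i/ and /a/, so it spirantizes to the fricative [s]. /urimregoditaen/ → urimregozisaen.
Rule 3 (stop-cluster a-epenthesis): no segment meets the environment; /urimregozisaen/ is unchanged.
Rule 4 (nasal place assimilation): /m/ precedes the alveolar consonant /r/, so it assimilates in place to [n]. /urimregozisaen/ → urinregozisaen.
Rule 5 (final i-epenthesis): the form ends in the consonant /n/, so [i] is inserted word-finally. /urinregozisaen/ → urinregozisaeni.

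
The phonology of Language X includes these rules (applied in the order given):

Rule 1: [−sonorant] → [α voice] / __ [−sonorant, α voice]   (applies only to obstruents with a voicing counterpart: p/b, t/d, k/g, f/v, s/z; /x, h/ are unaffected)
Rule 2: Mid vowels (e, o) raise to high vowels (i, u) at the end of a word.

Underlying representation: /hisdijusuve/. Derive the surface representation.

hizdijusuvi

Rule 1 (regressive voicing assimilation): /s/ precedes the voiced obstruent /d/, so it voices to [z] by assimilation. /hisdijusuve/ → hizdijusuve.
Rule 2 (final vowel raising): /e/ is a mid vowel in word-final position, so it raises to [i]. /hizdijusuve/ → hizdijusuvi.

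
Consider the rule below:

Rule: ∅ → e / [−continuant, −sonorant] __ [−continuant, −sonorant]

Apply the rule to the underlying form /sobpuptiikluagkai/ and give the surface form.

sobepupetiikluagekai

/b/ and /p/ form a stop–stop cluster, so [e] is inserted between them.
/p/ and /t/ form a stop–stop cluster, so [e] is inserted between them.
/g/ and /k/ form a stop–stop cluster, so [e] is inserted between them.
Surface form: [sobepupetiikluagekai].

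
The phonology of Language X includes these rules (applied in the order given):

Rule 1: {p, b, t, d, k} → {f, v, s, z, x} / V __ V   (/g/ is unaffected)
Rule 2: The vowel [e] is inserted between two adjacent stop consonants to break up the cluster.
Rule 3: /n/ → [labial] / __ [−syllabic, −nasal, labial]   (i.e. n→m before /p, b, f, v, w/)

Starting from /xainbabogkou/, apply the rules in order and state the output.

Rule 1 (intervocalic spirantization): /b/ is a stop between vowels /a/ and /o/, so it spirantizes to the fricative [v]. /xainbabogkou/ → xainbavogkou.
Rule 2 (stop-cluster e-epenthesis): /g/ and /k/ form a stop–stop cluster, so [e] is inserted between them. /xainbavogkou/ → xainbavogekou.
Rule 3 (nasal place assimilation): /n/ precedes the labial consonant /b/, so it assimilates in place to [m]. /xainbavogekou/ → xaimbavogekou.

xaimbavogekou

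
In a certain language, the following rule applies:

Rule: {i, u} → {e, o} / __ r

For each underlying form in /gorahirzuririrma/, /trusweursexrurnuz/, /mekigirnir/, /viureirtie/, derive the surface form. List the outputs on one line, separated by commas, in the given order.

goraherzorererma, trusweorsexrornuz, mekigerner, vioreertie

/gorahirzuririrma/: /i/ is a high vowel immediately before /r/, so it lowers to [e]. /u/ is a high vowel immediately before /r/, so it lowers to [o]. /i/ is a high vowel immediately before /r/, so it lowers to [e]. /i/ is a high vowel immediately before /r/, so it lowers to [e]. → [goraherzorererma].
/trusweursexrurnuz/: /u/ is a high vowel immediately before /r/, so it lowers to [o]. /u/ is a high vowel immediately before /r/, so it lowers to [o]. → [trusweorsexrornuz].
/mekigirnir/: /i/ is a high vowel immediately before /r/, so it lowers to [e]. /i/ is a high vowel immediately before /r/, so it lowers to [e]. → [mekigerner].
/viureirtie/: /u/ is a high vowel immediately before /r/, so it lowers to [o]. /i/ is a high vowel immediately before /r/, so it lowers to [e]. → [vioreertie].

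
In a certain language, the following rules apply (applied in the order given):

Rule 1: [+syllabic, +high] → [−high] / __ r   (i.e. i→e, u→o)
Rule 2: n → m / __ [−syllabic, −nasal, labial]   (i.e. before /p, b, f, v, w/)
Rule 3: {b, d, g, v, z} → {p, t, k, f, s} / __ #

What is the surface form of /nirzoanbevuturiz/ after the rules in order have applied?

Rule 1 (pre-rhotic lowering): /i/ is a high vowel immediately before /r/, so it lowers to [e]. /u/ is a high vowel immediately before /r/, so it lowers to [o]. /nirzoanbevuturiz/ → nerzoanbevutoriz.
Rule 2 (nasal place assimilation): /n/ precedes the labial consonant /b/, so it assimilates in place to [m]. /nerzoanbevutoriz/ → nerzoambevutoriz.
Rule 3 (final devoicing): /z/ is a voiced obstruent in word-final position, so it devoices to [s]. /nerzoambevutoriz/ → nerzoambevutoris.

nerzoambevutoris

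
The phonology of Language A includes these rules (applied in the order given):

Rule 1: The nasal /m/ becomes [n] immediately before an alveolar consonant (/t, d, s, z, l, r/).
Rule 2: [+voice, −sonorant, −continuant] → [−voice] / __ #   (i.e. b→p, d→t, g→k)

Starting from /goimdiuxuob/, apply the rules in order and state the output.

Rule 1 (nasal place assimilation): /m/ precedes the alveolar consonant /d/, so it assimilates in place to [n]. /goimdiuxuob/ → goindiuxuob.
Rule 2 (final devoicing): /b/ is a voiced stop in word-final position, so it devoices to [p]. /goindiuxuob/ → goindiuxuop.

goindiuxuop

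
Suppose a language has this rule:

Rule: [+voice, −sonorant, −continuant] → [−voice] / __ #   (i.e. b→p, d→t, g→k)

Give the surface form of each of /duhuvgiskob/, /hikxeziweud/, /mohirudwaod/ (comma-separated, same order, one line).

duhuvgiskop, hikxeziweut, mohirudwaot

/duhuvgiskob/: /b/ is a voiced stop in word-final position, so it devoices to [p]. → [duhuvgiskop].
/hikxeziweud/: /d/ is a voiced stop in word-final position, so it devoices to [t]. → [hikxeziweut].
/mohirudwaod/: /d/ is a voiced stop in word-final position, so it devoices to [t]. → [mohirudwaot].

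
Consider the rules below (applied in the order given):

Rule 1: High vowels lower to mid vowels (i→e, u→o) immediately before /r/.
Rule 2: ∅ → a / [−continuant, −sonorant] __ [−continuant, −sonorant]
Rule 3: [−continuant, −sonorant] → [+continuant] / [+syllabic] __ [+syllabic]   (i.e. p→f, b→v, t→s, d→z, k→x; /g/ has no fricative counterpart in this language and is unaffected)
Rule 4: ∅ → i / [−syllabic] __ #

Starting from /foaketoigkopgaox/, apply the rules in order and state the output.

foaxesoigaxofagaoxi

Rule 1 (pre-rhotic lowering): no segment meets the environment; /foaketoigkopgaox/ is unchanged.
Rule 2 (stop-cluster a-epenthesis): /g/ and /k/ form a stop–stop cluster, so [a] is inserted between them. /p/ and /g/ form a stop–stop cluster, so [a] is inserted between them. /foaketoigkopgaox/ → foaketoigakopagaox.
Rule 3 (intervocalic spirantization): /k/ is a stop between vowels /a/ and /e/, so it spirantizes to the fricative [x]. /t/ is a stop between vowels /e/ and /o/, so it spirantizes to the fricative [s]. /k/ is a stop between vowels /a/ and /o/, so it spirantizes to the fricative [x]. /p/ is a stop between vowels /o/ and /a/, so it spirantizes to the fricative [f]. /foaketoigakopagaox/ → foaxesoigaxofagaox.
Rule 4 (final i-epenthesis): the form ends in the consonant /x/, so [i] is inserted word-finally. /foaxesoigaxofagaox/ → foaxesoigaxofagaoxi.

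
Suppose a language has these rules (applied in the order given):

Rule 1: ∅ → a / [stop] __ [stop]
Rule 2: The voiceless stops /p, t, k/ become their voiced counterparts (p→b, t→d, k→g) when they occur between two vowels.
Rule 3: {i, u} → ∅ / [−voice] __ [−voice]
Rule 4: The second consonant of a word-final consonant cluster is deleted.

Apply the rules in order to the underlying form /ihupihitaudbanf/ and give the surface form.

ihubihidaudaban

Rule 1 (stop-cluster a-epenthesis): /d/ and /b/ form a stop–stop cluster, so [a] is inserted between them. /ihupihitaudbanf/ → ihupihitaudabanf.
Rule 2 (intervocalic voicing): /p/ is a voiceless stop between vowels /u/ and /i/, so it voices to [b]. /t/ is a voiceless stop between vowels /i/ and /a/, so it voices to [d]. /ihupihitaudabanf/ → ihubihidaudabanf.
Rule 3 (high vowel syncope): no segment meets the environment; /ihubihidaudabanf/ is unchanged.
Rule 4 (final cluster simplification): /f/ is the second consonant of a word-final cluster /nf/, so it deletes. /ihubihidaudabanf/ → ihubihidaudaban.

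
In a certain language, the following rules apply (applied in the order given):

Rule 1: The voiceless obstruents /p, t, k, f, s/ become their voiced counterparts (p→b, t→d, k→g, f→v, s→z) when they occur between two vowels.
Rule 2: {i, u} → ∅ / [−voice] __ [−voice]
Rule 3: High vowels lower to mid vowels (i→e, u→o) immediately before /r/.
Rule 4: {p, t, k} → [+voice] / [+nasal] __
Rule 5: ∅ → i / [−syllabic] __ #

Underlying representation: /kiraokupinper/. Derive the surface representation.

Rule 1 (intervocalic voicing): /k/ is a voiceless obstruent between vowels /o/ and /u/, so it voices to [g]. /p/ is a voiceless obstruent between vowels /u/ and /i/, so it voices to [b]. /kiraokupinper/ → kiraogubinper.
Rule 2 (high vowel syncope): no segment meets the environment; /kiraogubinper/ is unchanged.
Rule 3 (pre-rhotic lowering): /i/ is a high vowel immediately before /r/, so it lowers to [e]. /kiraogubinper/ → keraogubinper.
Rule 4 (post-nasal voicing): /p/ is a voiceless stop immediately after the nasal /n/, so it voices to [b]. /keraogubinper/ → keraogubinber.
Rule 5 (final i-epenthesis): the form ends in the consonant /r/, so [i] is inserted word-finally. /keraogubinber/ → keraogubinberi.

keraogubinberi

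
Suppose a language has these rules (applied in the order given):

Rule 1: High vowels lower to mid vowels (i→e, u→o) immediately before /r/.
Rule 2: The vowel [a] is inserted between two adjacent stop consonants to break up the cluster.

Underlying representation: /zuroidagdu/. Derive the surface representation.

Rule 1 (pre-rhotic lowering): /u/ is a high vowel immediately before /r/, so it lowers to [o]. /zuroidagdu/ → zoroidagdu.
Rule 2 (stop-cluster a-epenthesis): /g/ and /d/ form a stop–stop cluster, so [a] is inserted between them. /zoroidagdu/ → zoroidagadu.

zoroidagadu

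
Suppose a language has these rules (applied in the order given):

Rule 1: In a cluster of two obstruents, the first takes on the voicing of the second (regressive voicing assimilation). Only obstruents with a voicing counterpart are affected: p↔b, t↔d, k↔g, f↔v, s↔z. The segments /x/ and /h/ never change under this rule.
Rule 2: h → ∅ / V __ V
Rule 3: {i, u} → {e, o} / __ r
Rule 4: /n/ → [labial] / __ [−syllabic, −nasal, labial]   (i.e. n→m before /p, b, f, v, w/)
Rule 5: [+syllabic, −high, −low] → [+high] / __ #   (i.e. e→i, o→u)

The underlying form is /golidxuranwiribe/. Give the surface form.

Rule 1 (regressive voicing assimilation): /d/ precedes the voiceless obstruent /x/, so it devoices to [t] by assimilation. /golidxuranwiribe/ → golitxuranwiribe.
Rule 2 (intervocalic h-deletion): no segment meets the environment; /golitxuranwiribe/ is unchanged.
Rule 3 (pre-rhotic lowering): /u/ is a high vowel immediately before /r/, so it lowers to [o]. /i/ is a high vowel immediately before /r/, so it lowers to [e]. /golitxuranwiribe/ → golitxoranweribe.
Rule 4 (nasal place assimilation): /n/ precedes the labial consonant /w/, so it assimilates in place to [m]. /golitxoranweribe/ → golitxoramweribe.
Rule 5 (final vowel raising): /e/ is a mid vowel in word-final position, so it raises to [i]. /golitxoramweribe/ → golitxoramweribi.

golitxoramweribi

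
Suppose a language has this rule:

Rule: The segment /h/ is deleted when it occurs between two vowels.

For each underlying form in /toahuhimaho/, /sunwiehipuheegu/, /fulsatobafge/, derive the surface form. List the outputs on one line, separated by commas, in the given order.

/toahuhimaho/: /h/ occurs between vowels /a/ and /u/, so it deletes. /h/ occurs between vowels /u/ and /i/, so it deletes. /h/ occurs between vowels /a/ and /o/, so it deletes. → [toauimao].
/sunwiehipuheegu/: /h/ occurs between vowels /e/ and /i/, so it deletes. /h/ occurs between vowels /u/ and /e/, so it deletes. → [sunwieipueegu].
/fulsatobafge/: the rule's environment is not met; surfaces unchanged as [fulsatobafge].

toauimao, sunwieipueegu, fulsatobafge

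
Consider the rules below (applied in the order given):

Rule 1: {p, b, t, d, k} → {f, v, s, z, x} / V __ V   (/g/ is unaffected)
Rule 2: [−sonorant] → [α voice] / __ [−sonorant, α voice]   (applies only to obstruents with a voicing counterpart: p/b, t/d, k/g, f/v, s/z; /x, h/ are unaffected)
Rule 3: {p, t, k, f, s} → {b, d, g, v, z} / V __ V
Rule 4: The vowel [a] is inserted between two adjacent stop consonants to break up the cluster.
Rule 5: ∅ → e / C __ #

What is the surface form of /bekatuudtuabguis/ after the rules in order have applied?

Rule 1 (intervocalic spirantization): /k/ is a stop between vowels /e/ and /a/, so it spirantizes to the fricative [x]. /t/ is a stop between vowels /a/ and /u/, so it spirantizes to the fricative [s]. /bekatuudtuabguis/ → bexasuudtuabguis.
Rule 2 (regressive voicing assimilation): /d/ precedes the voiceless obstruent /t/, so it devoices to [t] by assimilation. /bexasuudtuabguis/ → bexasuuttuabguis.
Rule 3 (intervocalic voicing): /s/ is a voiceless obstruent between vowels /a/ and /u/, so it voices to [z]. /bexasuuttuabguis/ → bexazuuttuabguis.
Rule 4 (stop-cluster a-epenthesis): /t/ and /t/ form a stop–stop cluster, so [a] is inserted between them. /b/ and /g/ form a stop–stop cluster, so [a] is inserted between them. /bexazuuttuabguis/ → bexazuutatuabaguis.
Rule 5 (final e-epenthesis): the form ends in the consonant /s/, so [e] is inserted word-finally. /bexazuutatuabaguis/ → bexazuutatuabaguise.

bexazuutatuabaguise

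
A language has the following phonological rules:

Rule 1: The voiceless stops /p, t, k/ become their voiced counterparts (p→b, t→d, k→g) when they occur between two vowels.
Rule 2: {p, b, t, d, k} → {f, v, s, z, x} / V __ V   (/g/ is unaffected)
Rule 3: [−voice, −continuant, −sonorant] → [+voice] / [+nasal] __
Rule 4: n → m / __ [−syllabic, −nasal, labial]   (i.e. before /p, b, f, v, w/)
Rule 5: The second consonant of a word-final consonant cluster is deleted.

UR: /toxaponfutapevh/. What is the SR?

Rule 1 (intervocalic voicing): /p/ is a voiceless stop between vowels /a/ and /o/, so it voices to [b]. /t/ is a voiceless stop between vowels /u/ and /a/, so it voices to [d]. /p/ is a voiceless stop between vowels /a/ and /e/, so it voices to [b]. /toxaponfutapevh/ → toxabonfudabevh.
Rule 2 (intervocalic spirantization): /b/ is a stop between vowels /a/ and /o/, so it spirantizes to the fricative [v]. /d/ is a stop between vowels /u/ and /a/, so it spirantizes to the fricative [z]. /b/ is a stop between vowels /a/ and /e/, so it spirantizes to the fricative [v]. /toxabonfudabevh/ → toxavonfuzavevh.
Rule 3 (post-nasal voicing): no segment meets the environment; /toxavonfuzavevh/ is unchanged.
Rule 4 (nasal place assimilation): /n/ precedes the labial consonant /f/, so it assimilates in place to [m]. /toxavonfuzavevh/ → toxavomfuzavevh.
Rule 5 (final cluster simplification): /h/ is the second consonant of a word-final cluster /vh/, so it deletes. /toxavomfuzavevh/ → toxavomfuzavev.

toxavomfuzavev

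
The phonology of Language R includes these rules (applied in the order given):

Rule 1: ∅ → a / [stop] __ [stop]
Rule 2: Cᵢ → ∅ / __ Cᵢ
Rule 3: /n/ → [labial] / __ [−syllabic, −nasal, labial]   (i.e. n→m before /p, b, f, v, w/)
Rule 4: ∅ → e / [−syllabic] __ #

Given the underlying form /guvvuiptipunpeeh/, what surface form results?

Rule 1 (stop-cluster a-epenthesis): /p/ and /t/ form a stop–stop cluster, so [a] is inserted between them. /guvvuiptipunpeeh/ → guvvuipatipunpeeh.
Rule 2 (degemination): /vv/ is a geminate; the first /v/ deletes. /guvvuipatipunpeeh/ → guvuipatipunpeeh.
Rule 3 (nasal place assimilation): /n/ precedes the labial consonant /p/, so it assimilates in place to [m]. /guvuipatipunpeeh/ → guvuipatipumpeeh.
Rule 4 (final e-epenthesis): the form ends in the consonant /h/, so [e] is inserted word-finally. /guvuipatipumpeeh/ → guvuipatipumpeehe.

guvuipatipumpeehe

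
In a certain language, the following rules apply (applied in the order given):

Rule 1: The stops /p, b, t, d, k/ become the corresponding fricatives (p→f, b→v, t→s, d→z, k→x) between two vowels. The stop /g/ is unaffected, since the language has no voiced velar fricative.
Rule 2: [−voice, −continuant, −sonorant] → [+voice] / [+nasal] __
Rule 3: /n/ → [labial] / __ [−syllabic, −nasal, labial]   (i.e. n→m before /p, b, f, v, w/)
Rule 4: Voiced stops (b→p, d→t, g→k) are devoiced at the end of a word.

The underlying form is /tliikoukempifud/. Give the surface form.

Rule 1 (intervocalic spirantization): /k/ is a stop between vowels /i/ and /o/, so it spirantizes to the fricative [x]. /k/ is a stop between vowels /u/ and /e/, so it spirantizes to the fricative [x]. /tliikoukempifud/ → tliixouxempifud.
Rule 2 (post-nasal voicing): /p/ is a voiceless stop immediately after the nasal /m/, so it voices to [b]. /tliixouxempifud/ → tliixouxembifud.
Rule 3 (nasal place assimilation): no segment meets the environment; /tliixouxembifud/ is unchanged.
Rule 4 (final devoicing): /d/ is a voiced stop in word-final position, so it devoices to [t]. /tliixouxembifud/ → tliixouxembifut.

tliixouxembifut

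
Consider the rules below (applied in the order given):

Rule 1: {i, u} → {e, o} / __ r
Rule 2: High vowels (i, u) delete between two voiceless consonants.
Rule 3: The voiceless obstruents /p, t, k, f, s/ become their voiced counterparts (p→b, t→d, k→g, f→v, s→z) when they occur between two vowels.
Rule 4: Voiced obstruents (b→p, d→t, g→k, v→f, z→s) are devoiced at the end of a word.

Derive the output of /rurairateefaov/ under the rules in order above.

Rule 1 (pre-rhotic lowering): /u/ is a high vowel immediately before /r/, so it lowers to [o]. /i/ is a high vowel immediately before /r/, so it lowers to [e]. /rurairateefaov/ → roraerateefaov.
Rule 2 (high vowel syncope): no segment meets the environment; /roraerateefaov/ is unchanged.
Rule 3 (intervocalic voicing): /t/ is a voiceless obstruent between vowels /a/ and /e/, so it voices to [d]. /f/ is a voiceless obstruent between vowels /e/ and /a/, so it voices to [v]. /roraerateefaov/ → roraeradeevaov.
Rule 4 (final devoicing): /v/ is a voiced obstruent in word-final position, so it devoices to [f]. /roraeradeevaov/ → roraeradeevaof.

roraeradeevaof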